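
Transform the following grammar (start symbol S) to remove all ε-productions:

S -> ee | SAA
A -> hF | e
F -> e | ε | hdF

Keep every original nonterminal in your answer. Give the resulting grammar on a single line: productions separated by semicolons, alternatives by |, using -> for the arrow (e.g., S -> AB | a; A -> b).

Nullable set: {F}.
A -> hF: F nullable, giving h | hF.
Drop F -> ε.
F -> hdF: F nullable, giving hd | hdF.
Unchanged (no nullable symbols): S -> SAA; S -> ee; A -> e; F -> e.

S -> ee | SAA; A -> e | h | hF; F -> e | hd | hdF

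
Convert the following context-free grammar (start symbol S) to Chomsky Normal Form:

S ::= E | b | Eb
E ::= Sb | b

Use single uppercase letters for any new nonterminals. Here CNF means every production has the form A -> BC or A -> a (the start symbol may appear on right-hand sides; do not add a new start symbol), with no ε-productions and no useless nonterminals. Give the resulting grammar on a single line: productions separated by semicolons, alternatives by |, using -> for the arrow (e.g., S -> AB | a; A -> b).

S -> b | EA | SA; A -> b; E -> b | SA

No ε-productions.
After unit-elimination: S -> b | Eb | Sb; E -> b | Sb.
TERM: introduce A -> b and substitute in every rule of length ≥2.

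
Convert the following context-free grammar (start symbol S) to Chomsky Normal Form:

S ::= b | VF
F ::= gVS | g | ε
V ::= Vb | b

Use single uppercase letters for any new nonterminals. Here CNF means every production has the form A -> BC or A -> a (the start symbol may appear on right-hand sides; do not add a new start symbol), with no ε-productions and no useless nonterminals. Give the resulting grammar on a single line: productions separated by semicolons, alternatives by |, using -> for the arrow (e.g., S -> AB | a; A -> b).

S -> b | VB | VF; A -> g; B -> b; C -> VS; F -> g | AC; V -> b | VB

Nullable: {F}; after ε-elimination: S -> V | b | VF; F -> g | gVS; V -> b | Vb.
After unit-elimination: S -> b | VF | Vb; F -> g | gVS; V -> b | Vb.
TERM: introduce B -> b, A -> g and substitute in every rule of length ≥2.
BIN: F -> AVS becomes F -> AC, C -> VS.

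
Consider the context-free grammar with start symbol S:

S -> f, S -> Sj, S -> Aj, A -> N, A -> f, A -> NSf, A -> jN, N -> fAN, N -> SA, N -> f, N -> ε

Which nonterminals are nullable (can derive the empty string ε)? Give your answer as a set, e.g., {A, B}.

Directly nullable (have an ε-rule): {N}.
A is nullable via A -> N (every symbol on the right is already known nullable).
Not nullable: S — each has a terminal in every rule's right-hand side or depends on a non-nullable symbol.

{A, N}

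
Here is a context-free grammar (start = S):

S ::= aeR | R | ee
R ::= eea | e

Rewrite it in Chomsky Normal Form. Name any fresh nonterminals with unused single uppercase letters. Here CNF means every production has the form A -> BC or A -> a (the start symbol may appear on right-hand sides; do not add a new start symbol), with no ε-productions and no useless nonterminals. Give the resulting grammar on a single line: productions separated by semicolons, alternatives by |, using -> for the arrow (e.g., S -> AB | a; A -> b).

S -> e | AA | AD | BE; A -> e; B -> a; C -> AB; D -> AB; E -> AR; R -> e | AC

No ε-productions.
After unit-elimination: S -> e | ee | aeR | eea; R -> e | eea.
TERM: introduce B -> a, A -> e and substitute in every rule of length ≥2.
BIN: R -> AAB becomes R -> AC, C -> AB; S -> AAB becomes S -> AD, D -> AB; S -> BAR becomes S -> BE, E -> AR.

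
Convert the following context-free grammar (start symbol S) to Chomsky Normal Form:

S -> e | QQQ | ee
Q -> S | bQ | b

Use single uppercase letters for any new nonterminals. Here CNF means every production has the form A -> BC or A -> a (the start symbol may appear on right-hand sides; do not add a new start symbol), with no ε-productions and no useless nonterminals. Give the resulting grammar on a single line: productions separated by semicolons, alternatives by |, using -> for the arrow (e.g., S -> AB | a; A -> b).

No ε-productions.
After unit-elimination: S -> e | ee | QQQ; Q -> b | e | bQ | ee | QQQ.
TERM: introduce A -> b, B -> e and substitute in every rule of length ≥2.
BIN: Q -> QQQ becomes Q -> QC, C -> QQ; S -> QQQ becomes S -> QD, D -> QQ.

S -> e | BB | QD; A -> b; B -> e; C -> QQ; D -> QQ; Q -> b | e | AQ | BB | QC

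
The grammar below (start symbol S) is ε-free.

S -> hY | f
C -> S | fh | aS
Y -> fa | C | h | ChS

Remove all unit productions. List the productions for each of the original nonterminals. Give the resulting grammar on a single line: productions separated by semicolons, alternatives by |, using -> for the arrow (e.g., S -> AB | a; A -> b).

Unit productions: C->S, Y->C.
Unit pairs (A ⇒* B via units): (C,S), (Y,C), (Y,S).
S: inherits non-unit rules of {S} → f | hY.
C: inherits non-unit rules of {C, S} → aS | f | fh | hY.
Y: inherits non-unit rules of {C, S, Y} → ChS | aS | f | fa | fh | h | hY.

S -> f | hY; C -> f | aS | fh | hY; Y -> f | h | aS | fa | fh | hY | ChS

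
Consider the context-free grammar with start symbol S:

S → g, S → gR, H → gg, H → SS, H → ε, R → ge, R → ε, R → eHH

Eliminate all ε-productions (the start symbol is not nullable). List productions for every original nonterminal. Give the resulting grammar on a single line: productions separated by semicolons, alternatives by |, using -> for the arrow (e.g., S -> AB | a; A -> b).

Nullable set: {H, R}.
S -> gR: R nullable, giving g | gR.
Drop H -> ε.
Drop R -> ε.
R -> eHH: H, H nullable, giving e | eH | eHH.
Unchanged (no nullable symbols): S -> g; H -> SS; H -> gg; R -> ge.

S -> g | gR; H -> SS | gg; R -> e | eH | ge | eHH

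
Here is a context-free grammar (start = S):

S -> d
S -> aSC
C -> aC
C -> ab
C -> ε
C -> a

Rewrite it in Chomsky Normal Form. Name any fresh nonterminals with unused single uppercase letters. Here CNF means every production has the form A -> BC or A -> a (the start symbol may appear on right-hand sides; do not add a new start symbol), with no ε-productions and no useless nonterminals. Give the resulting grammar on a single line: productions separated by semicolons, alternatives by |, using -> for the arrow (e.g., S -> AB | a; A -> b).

Nullable: {C}; after ε-elimination: S -> d | aS | aSC; C -> a | aC | ab.
No unit productions to eliminate.
TERM: introduce A -> a, B -> b and substitute in every rule of length ≥2.
BIN: S -> ASC becomes S -> AD, D -> SC.

S -> d | AD | AS; A -> a; B -> b; C -> a | AB | AC; D -> SC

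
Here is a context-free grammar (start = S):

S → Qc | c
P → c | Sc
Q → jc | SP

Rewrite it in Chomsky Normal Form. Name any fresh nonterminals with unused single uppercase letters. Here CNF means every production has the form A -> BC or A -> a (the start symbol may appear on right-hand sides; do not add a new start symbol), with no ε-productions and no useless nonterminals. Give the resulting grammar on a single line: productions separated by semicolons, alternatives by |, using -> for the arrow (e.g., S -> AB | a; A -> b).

No ε-productions.
No unit productions to eliminate.
TERM: introduce A -> c, B -> j and substitute in every rule of length ≥2.

S -> c | QA; A -> c; B -> j; P -> c | SA; Q -> BA | SP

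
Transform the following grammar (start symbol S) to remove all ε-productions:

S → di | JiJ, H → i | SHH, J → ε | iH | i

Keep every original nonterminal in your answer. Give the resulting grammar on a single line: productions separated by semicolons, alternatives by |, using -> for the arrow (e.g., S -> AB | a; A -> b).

Nullable set: {J}.
S -> JiJ: J, J nullable, giving Ji | JiJ | i | iJ.
Drop J -> ε.
Unchanged (no nullable symbols): S -> di; H -> SHH; H -> i; J -> i; J -> iH.

S -> i | Ji | di | iJ | JiJ; H -> i | SHH; J -> i | iH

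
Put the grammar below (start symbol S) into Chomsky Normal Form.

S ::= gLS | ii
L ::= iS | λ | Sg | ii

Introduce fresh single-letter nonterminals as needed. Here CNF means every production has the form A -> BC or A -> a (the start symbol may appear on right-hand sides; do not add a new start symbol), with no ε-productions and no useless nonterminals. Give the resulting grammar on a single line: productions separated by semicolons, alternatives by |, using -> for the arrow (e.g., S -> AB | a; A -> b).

Nullable: {L}; after ε-elimination: S -> gS | ii | gLS; L -> Sg | iS | ii.
No unit productions to eliminate.
TERM: introduce A -> g, B -> i and substitute in every rule of length ≥2.
BIN: S -> ALS becomes S -> AC, C -> LS.

S -> AC | AS | BB; A -> g; B -> i; C -> LS; L -> BB | BS | SA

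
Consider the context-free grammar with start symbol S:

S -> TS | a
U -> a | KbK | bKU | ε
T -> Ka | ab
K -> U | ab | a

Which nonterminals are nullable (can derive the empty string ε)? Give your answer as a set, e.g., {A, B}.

{K, U}

Directly nullable (have an ε-rule): {U}.
K is nullable via K -> U (every symbol on the right is already known nullable).
Not nullable: S, T — each has a terminal in every rule's right-hand side or depends on a non-nullable symbol.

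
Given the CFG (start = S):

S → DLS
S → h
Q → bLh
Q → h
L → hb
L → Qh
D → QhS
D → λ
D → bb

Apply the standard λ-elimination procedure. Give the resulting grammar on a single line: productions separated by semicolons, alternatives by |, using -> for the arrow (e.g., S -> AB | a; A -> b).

Nullable set: {D}.
S -> DLS: D nullable, giving DLS | LS.
Drop D -> λ.
Unchanged (no nullable symbols): S -> h; D -> QhS; D -> bb; L -> Qh; L -> hb; Q -> bLh; Q -> h.

S -> h | LS | DLS; D -> bb | QhS; L -> Qh | hb; Q -> h | bLh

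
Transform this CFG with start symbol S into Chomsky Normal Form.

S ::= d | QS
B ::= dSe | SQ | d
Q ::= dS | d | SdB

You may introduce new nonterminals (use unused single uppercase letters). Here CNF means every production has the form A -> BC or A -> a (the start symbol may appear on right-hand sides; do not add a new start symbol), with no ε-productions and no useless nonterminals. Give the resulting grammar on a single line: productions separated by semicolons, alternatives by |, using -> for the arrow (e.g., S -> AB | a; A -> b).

S -> d | QS; A -> d; B -> d | AD | SQ; C -> e; D -> SC; E -> AB; Q -> d | AS | SE

No ε-productions.
No unit productions to eliminate.
TERM: introduce A -> d, C -> e and substitute in every rule of length ≥2.
BIN: B -> ASC becomes B -> AD, D -> SC; Q -> SAB becomes Q -> SE, E -> AB.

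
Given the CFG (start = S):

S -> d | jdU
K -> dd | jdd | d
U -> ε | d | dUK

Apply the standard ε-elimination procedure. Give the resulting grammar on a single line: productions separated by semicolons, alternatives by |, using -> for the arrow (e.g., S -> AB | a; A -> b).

Nullable set: {U}.
S -> jdU: U nullable, giving jd | jdU.
Drop U -> ε.
U -> dUK: U nullable, giving dK | dUK.
Unchanged (no nullable symbols): S -> d; K -> d; K -> dd; K -> jdd; U -> d.

S -> d | jd | jdU; K -> d | dd | jdd; U -> d | dK | dUK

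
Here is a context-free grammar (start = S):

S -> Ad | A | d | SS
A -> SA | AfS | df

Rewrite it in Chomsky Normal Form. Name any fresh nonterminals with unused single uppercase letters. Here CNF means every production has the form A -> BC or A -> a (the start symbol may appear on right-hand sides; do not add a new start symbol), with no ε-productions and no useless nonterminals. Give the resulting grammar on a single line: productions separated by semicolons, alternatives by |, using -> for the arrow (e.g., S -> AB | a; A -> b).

S -> d | AC | AE | CB | SA | SS; A -> AD | CB | SA; B -> f; C -> d; D -> BS; E -> BS

No ε-productions.
After unit-elimination: S -> d | Ad | SA | SS | df | AfS; A -> SA | df | AfS.
TERM: introduce C -> d, B -> f and substitute in every rule of length ≥2.
BIN: A -> ABS becomes A -> AD, D -> BS; S -> ABS becomes S -> AE, E -> BS.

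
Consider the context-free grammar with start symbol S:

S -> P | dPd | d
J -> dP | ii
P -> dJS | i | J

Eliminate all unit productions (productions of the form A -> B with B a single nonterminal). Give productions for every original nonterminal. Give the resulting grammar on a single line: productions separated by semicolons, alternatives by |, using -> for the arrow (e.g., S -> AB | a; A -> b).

Unit productions: P->J, S->P.
Unit pairs (A ⇒* B via units): (P,J), (S,J), (S,P).
S: inherits non-unit rules of {J, P, S} → d | dJS | dP | dPd | i | ii.
J: inherits non-unit rules of {J} → dP | ii.
P: inherits non-unit rules of {J, P} → dJS | dP | i | ii.

S -> d | i | dP | ii | dJS | dPd; J -> dP | ii; P -> i | dP | ii | dJS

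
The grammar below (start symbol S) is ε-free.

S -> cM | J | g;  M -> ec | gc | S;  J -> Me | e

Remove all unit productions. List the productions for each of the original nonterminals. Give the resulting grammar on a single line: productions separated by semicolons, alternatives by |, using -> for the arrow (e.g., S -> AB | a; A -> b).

Unit productions: M->S, S->J.
Unit pairs (A ⇒* B via units): (M,J), (M,S), (S,J).
S: inherits non-unit rules of {J, S} → Me | cM | e | g.
J: inherits non-unit rules of {J} → Me | e.
M: inherits non-unit rules of {J, M, S} → Me | cM | e | ec | g | gc.

S -> e | g | Me | cM; J -> e | Me; M -> e | g | Me | cM | ec | gc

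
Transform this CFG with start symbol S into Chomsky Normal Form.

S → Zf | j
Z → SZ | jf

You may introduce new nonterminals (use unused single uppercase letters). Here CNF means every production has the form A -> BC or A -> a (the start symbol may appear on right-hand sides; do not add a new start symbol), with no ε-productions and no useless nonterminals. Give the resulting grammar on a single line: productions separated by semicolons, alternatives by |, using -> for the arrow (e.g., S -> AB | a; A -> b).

No ε-productions.
No unit productions to eliminate.
TERM: introduce A -> f, B -> j and substitute in every rule of length ≥2.

S -> j | ZA; A -> f; B -> j; Z -> BA | SZ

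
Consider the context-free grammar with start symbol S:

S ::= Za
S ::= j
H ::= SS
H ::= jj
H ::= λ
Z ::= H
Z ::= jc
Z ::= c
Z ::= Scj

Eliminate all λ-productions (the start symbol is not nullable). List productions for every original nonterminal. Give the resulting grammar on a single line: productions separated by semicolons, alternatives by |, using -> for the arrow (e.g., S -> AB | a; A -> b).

Nullable set: {H, Z}.
S -> Za: Z nullable, giving Za | a.
Drop H -> λ.
Z -> H: H nullable, giving H.
Unchanged (no nullable symbols): S -> j; H -> SS; H -> jj; Z -> Scj; Z -> c; Z -> jc.

S -> a | j | Za; H -> SS | jj; Z -> H | c | jc | Scj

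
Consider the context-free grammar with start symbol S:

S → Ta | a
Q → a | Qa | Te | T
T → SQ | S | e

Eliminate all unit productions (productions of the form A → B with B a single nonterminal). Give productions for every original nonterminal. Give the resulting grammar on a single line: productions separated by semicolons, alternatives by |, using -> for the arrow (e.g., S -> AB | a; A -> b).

Unit productions: Q->T, T->S.
Unit pairs (A ⇒* B via units): (Q,S), (Q,T), (T,S).
S: inherits non-unit rules of {S} → Ta | a.
Q: inherits non-unit rules of {Q, S, T} → Qa | SQ | Ta | Te | a | e.
T: inherits non-unit rules of {S, T} → SQ | Ta | a | e.

S -> a | Ta; Q -> a | e | Qa | SQ | Ta | Te; T -> a | e | SQ | Ta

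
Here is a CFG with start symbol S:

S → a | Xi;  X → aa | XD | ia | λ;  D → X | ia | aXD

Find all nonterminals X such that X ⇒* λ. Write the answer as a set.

Directly nullable (have an ε-rule): {X}.
D is nullable via D -> X (every symbol on the right is already known nullable).
Not nullable: S — each has a terminal in every rule's right-hand side or depends on a non-nullable symbol.

{D, X}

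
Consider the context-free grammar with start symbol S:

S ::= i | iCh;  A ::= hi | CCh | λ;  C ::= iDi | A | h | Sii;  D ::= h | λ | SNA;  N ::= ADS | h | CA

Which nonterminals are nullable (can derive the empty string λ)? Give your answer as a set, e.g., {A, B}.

Directly nullable (have an ε-rule): {A, D}.
C is nullable via C -> A (every symbol on the right is already known nullable).
N is nullable via N -> CA (every symbol on the right is already known nullable).
Not nullable: S — each has a terminal in every rule's right-hand side or depends on a non-nullable symbol.

{A, C, D, N}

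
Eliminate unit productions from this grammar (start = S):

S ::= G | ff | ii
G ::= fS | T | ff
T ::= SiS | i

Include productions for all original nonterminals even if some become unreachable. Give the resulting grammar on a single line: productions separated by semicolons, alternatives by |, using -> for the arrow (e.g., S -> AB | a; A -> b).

S -> i | fS | ff | ii | SiS; G -> i | fS | ff | SiS; T -> i | SiS

Unit productions: G->T, S->G.
Unit pairs (A ⇒* B via units): (G,T), (S,G), (S,T).
S: inherits non-unit rules of {G, S, T} → SiS | fS | ff | i | ii.
G: inherits non-unit rules of {G, T} → SiS | fS | ff | i.
T: inherits non-unit rules of {T} → SiS | i.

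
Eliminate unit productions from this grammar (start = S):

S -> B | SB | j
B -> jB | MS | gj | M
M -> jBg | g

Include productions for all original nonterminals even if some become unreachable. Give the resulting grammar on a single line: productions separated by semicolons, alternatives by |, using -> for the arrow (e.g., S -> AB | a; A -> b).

Unit productions: B->M, S->B.
Unit pairs (A ⇒* B via units): (B,M), (S,B), (S,M).
S: inherits non-unit rules of {B, M, S} → MS | SB | g | gj | j | jB | jBg.
B: inherits non-unit rules of {B, M} → MS | g | gj | jB | jBg.
M: inherits non-unit rules of {M} → g | jBg.

S -> g | j | MS | SB | gj | jB | jBg; B -> g | MS | gj | jB | jBg; M -> g | jBg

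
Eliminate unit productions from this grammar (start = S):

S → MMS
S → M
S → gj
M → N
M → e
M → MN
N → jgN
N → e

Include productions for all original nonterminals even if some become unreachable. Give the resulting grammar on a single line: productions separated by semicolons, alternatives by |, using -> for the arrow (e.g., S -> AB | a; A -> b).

Unit productions: M->N, S->M.
Unit pairs (A ⇒* B via units): (M,N), (S,M), (S,N).
S: inherits non-unit rules of {M, N, S} → MMS | MN | e | gj | jgN.
M: inherits non-unit rules of {M, N} → MN | e | jgN.
N: inherits non-unit rules of {N} → e | jgN.

S -> e | MN | gj | MMS | jgN; M -> e | MN | jgN; N -> e | jgN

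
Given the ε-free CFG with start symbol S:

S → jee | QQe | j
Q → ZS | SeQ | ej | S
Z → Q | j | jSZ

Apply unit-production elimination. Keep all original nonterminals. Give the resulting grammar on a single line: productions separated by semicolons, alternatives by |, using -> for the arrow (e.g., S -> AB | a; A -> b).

S -> j | QQe | jee; Q -> j | ZS | ej | QQe | SeQ | jee; Z -> j | ZS | ej | QQe | SeQ | jSZ | jee

Unit productions: Q->S, Z->Q.
Unit pairs (A ⇒* B via units): (Q,S), (Z,Q), (Z,S).
S: inherits non-unit rules of {S} → QQe | j | jee.
Q: inherits non-unit rules of {Q, S} → QQe | SeQ | ZS | ej | j | jee.
Z: inherits non-unit rules of {Q, S, Z} → QQe | SeQ | ZS | ej | j | jSZ | jee.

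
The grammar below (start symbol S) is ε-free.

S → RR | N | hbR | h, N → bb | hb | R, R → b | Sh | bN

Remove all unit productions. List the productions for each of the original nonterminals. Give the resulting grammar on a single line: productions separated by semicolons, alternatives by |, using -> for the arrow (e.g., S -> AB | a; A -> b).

S -> b | h | RR | Sh | bN | bb | hb | hbR; N -> b | Sh | bN | bb | hb; R -> b | Sh | bN

Unit productions: N->R, S->N.
Unit pairs (A ⇒* B via units): (N,R), (S,N), (S,R).
S: inherits non-unit rules of {N, R, S} → RR | Sh | b | bN | bb | h | hb | hbR.
N: inherits non-unit rules of {N, R} → Sh | b | bN | bb | hb.
R: inherits non-unit rules of {R} → Sh | b | bN.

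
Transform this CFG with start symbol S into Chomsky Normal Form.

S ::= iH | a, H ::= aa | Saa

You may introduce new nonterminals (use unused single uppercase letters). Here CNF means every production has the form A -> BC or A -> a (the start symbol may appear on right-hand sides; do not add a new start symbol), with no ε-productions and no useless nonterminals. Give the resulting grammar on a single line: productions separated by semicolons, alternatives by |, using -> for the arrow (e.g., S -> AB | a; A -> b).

S -> a | BH; A -> a; B -> i; C -> AA; H -> AA | SC

No ε-productions.
No unit productions to eliminate.
TERM: introduce A -> a, B -> i and substitute in every rule of length ≥2.
BIN: H -> SAA becomes H -> SC, C -> AA.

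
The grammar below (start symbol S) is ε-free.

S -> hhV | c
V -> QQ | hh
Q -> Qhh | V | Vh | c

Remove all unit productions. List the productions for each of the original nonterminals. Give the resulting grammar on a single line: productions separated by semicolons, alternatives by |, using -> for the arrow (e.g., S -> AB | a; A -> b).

S -> c | hhV; Q -> c | QQ | Vh | hh | Qhh; V -> QQ | hh

Unit productions: Q->V.
Unit pairs (A ⇒* B via units): (Q,V).
S: inherits non-unit rules of {S} → c | hhV.
Q: inherits non-unit rules of {Q, V} → QQ | Qhh | Vh | c | hh.
V: inherits non-unit rules of {V} → QQ | hh.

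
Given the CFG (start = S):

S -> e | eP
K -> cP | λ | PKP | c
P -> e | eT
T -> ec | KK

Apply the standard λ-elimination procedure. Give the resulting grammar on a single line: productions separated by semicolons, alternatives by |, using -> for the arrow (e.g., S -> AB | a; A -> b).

Nullable set: {K, T}.
Drop K -> λ.
K -> PKP: K nullable, giving PKP | PP.
P -> eT: T nullable, giving e | eT.
T -> KK: K, K nullable, giving K | KK.
Unchanged (no nullable symbols): S -> e; S -> eP; K -> c; K -> cP; P -> e; T -> ec.

S -> e | eP; K -> c | PP | cP | PKP; P -> e | eT; T -> K | KK | ec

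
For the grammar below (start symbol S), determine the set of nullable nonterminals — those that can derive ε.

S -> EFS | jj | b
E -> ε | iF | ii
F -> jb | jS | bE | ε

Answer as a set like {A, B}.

Directly nullable (have an ε-rule): {E, F}.
Not nullable: S — each has a terminal in every rule's right-hand side or depends on a non-nullable symbol.

{E, F}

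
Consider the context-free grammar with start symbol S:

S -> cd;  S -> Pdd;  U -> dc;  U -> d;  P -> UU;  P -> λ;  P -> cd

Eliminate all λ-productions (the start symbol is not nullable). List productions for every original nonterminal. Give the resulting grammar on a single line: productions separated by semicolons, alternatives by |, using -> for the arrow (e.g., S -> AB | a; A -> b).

S -> cd | dd | Pdd; P -> UU | cd; U -> d | dc

Nullable set: {P}.
S -> Pdd: P nullable, giving Pdd | dd.
Drop P -> λ.
Unchanged (no nullable symbols): S -> cd; P -> UU; P -> cd; U -> d; U -> dc.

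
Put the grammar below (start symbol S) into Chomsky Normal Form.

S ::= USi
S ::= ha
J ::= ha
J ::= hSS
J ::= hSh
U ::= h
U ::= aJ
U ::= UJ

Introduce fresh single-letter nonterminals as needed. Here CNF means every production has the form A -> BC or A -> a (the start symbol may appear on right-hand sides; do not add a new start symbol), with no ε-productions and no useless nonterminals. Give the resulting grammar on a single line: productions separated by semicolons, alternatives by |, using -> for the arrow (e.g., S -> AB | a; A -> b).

No ε-productions.
No unit productions to eliminate.
TERM: introduce B -> a, A -> h, C -> i and substitute in every rule of length ≥2.
BIN: J -> ASA becomes J -> AD, D -> SA; J -> ASS becomes J -> AE, E -> SS; S -> USC becomes S -> UF, F -> SC.

S -> AB | UF; A -> h; B -> a; C -> i; D -> SA; E -> SS; F -> SC; J -> AB | AD | AE; U -> h | BJ | UJ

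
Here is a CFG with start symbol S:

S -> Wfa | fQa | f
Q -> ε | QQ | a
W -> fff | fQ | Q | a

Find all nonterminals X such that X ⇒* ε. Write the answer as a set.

Directly nullable (have an ε-rule): {Q}.
W is nullable via W -> Q (every symbol on the right is already known nullable).
Not nullable: S — each has a terminal in every rule's right-hand side or depends on a non-nullable symbol.

{Q, W}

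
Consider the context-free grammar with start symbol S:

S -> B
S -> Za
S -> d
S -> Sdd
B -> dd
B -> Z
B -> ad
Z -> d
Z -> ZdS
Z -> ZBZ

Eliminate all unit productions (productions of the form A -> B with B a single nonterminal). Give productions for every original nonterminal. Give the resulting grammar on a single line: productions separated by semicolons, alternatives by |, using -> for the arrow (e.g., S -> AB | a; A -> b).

S -> d | Za | ad | dd | Sdd | ZBZ | ZdS; B -> d | ad | dd | ZBZ | ZdS; Z -> d | ZBZ | ZdS

Unit productions: B->Z, S->B.
Unit pairs (A ⇒* B via units): (B,Z), (S,B), (S,Z).
S: inherits non-unit rules of {B, S, Z} → Sdd | ZBZ | Za | ZdS | ad | d | dd.
B: inherits non-unit rules of {B, Z} → ZBZ | ZdS | ad | d | dd.
Z: inherits non-unit rules of {Z} → ZBZ | ZdS | d.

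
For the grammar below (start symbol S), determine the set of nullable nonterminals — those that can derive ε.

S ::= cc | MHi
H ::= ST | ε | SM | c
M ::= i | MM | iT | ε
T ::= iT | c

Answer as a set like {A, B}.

{H, M}

Directly nullable (have an ε-rule): {H, M}.
Not nullable: S, T — each has a terminal in every rule's right-hand side or depends on a non-nullable symbol.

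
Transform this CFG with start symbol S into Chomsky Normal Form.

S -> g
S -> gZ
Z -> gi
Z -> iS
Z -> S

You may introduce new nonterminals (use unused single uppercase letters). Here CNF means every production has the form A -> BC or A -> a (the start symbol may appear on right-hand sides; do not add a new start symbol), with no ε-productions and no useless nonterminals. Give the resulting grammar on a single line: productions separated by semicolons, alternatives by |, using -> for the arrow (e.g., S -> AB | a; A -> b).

No ε-productions.
After unit-elimination: S -> g | gZ; Z -> g | gZ | gi | iS.
TERM: introduce A -> g, B -> i and substitute in every rule of length ≥2.

S -> g | AZ; A -> g; B -> i; Z -> g | AB | AZ | BS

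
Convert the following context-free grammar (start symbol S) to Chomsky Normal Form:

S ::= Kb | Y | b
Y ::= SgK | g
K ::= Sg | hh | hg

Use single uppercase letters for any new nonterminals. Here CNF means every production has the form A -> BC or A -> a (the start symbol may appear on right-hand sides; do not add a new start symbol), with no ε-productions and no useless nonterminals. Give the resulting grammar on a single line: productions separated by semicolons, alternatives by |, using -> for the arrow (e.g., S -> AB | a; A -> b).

No ε-productions.
After unit-elimination: S -> b | g | Kb | SgK; K -> Sg | hg | hh; Y -> g | SgK.
TERM: introduce C -> b, A -> g, B -> h and substitute in every rule of length ≥2.
BIN: S -> SAK becomes S -> SD, D -> AK; Y -> SAK becomes Y -> SE, E -> AK.
Drop unreachable/unproductive: Y.

S -> b | g | KC | SD; A -> g; B -> h; C -> b; D -> AK; K -> BA | BB | SA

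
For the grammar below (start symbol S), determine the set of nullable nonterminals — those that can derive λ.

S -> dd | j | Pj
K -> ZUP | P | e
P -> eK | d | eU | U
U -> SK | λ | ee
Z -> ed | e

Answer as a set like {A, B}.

{K, P, U}

Directly nullable (have an ε-rule): {U}.
P is nullable via P -> U (every symbol on the right is already known nullable).
K is nullable via K -> P (every symbol on the right is already known nullable).
Not nullable: S, Z — each has a terminal in every rule's right-hand side or depends on a non-nullable symbol.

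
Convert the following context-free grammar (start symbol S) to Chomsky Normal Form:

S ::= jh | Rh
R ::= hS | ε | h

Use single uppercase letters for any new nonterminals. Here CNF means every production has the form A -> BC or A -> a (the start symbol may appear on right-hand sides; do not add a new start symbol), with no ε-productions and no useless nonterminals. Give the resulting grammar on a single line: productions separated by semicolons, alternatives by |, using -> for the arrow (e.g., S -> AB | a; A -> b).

S -> h | BA | RA; A -> h; B -> j; R -> h | AS

Nullable: {R}; after ε-elimination: S -> h | Rh | jh; R -> h | hS.
No unit productions to eliminate.
TERM: introduce A -> h, B -> j and substitute in every rule of length ≥2.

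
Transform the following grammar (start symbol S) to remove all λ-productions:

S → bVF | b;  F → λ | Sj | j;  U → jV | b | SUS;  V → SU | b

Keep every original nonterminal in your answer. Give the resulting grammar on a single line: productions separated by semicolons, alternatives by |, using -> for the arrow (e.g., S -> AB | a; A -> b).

Nullable set: {F}.
S -> bVF: F nullable, giving bV | bVF.
Drop F -> λ.
Unchanged (no nullable symbols): S -> b; F -> Sj; F -> j; U -> SUS; U -> b; U -> jV; V -> SU; V -> b.

S -> b | bV | bVF; F -> j | Sj; U -> b | jV | SUS; V -> b | SU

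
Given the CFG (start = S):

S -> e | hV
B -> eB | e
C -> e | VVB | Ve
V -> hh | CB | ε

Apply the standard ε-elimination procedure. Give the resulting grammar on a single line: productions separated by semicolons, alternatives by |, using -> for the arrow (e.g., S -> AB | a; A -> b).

Nullable set: {V}.
S -> hV: V nullable, giving h | hV.
C -> VVB: V, V nullable, giving B | VB | VVB.
C -> Ve: V nullable, giving Ve | e.
Drop V -> ε.
Unchanged (no nullable symbols): S -> e; B -> e; B -> eB; C -> e; V -> CB; V -> hh.

S -> e | h | hV; B -> e | eB; C -> B | e | VB | Ve | VVB; V -> CB | hh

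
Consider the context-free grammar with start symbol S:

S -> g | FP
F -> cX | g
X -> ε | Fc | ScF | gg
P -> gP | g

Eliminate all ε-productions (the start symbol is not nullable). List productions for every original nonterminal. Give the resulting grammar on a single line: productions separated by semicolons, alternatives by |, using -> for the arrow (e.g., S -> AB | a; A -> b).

S -> g | FP; F -> c | g | cX; P -> g | gP; X -> Fc | gg | ScF

Nullable set: {X}.
F -> cX: X nullable, giving c | cX.
Drop X -> ε.
Unchanged (no nullable symbols): S -> FP; S -> g; F -> g; P -> g; P -> gP; X -> Fc; X -> ScF; X -> gg.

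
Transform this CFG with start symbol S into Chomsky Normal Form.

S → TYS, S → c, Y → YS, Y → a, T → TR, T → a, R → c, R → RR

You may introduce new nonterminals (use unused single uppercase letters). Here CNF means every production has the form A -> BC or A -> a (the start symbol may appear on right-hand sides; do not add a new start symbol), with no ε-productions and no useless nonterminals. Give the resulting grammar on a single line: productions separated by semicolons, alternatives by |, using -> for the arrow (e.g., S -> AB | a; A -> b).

S -> c | TA; A -> YS; R -> c | RR; T -> a | TR; Y -> a | YS

No ε-productions.
No unit productions to eliminate.
BIN: S -> TYS becomes S -> TA, A -> YS.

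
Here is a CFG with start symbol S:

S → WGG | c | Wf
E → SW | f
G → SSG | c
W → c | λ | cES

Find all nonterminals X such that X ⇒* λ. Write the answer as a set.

{W}

Directly nullable (have an ε-rule): {W}.
Not nullable: E, G, S — each has a terminal in every rule's right-hand side or depends on a non-nullable symbol.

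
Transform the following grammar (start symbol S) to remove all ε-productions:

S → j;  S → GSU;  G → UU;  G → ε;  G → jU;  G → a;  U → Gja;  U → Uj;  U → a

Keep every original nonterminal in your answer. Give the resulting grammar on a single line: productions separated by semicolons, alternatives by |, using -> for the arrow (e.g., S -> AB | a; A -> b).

Nullable set: {G}.
S -> GSU: G nullable, giving GSU | SU.
Drop G -> ε.
U -> Gja: G nullable, giving Gja | ja.
Unchanged (no nullable symbols): S -> j; G -> UU; G -> a; G -> jU; U -> Uj; U -> a.

S -> j | SU | GSU; G -> a | UU | jU; U -> a | Uj | ja | Gja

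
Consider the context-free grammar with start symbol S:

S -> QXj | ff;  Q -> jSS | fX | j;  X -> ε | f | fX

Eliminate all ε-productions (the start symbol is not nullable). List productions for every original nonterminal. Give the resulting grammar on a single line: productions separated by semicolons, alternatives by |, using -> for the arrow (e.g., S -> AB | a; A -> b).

S -> Qj | ff | QXj; Q -> f | j | fX | jSS; X -> f | fX

Nullable set: {X}.
S -> QXj: X nullable, giving QXj | Qj.
Q -> fX: X nullable, giving f | fX.
Drop X -> ε.
X -> fX: X nullable, giving f | fX.
Unchanged (no nullable symbols): S -> ff; Q -> j; Q -> jSS; X -> f.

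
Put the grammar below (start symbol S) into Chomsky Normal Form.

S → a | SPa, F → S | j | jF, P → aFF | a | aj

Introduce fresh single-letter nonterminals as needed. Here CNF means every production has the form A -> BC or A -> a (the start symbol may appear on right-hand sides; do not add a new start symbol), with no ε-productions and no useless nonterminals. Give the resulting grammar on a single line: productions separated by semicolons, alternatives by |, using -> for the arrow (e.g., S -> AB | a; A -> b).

S -> a | SE; A -> a; B -> j; C -> PA; D -> FF; E -> PA; F -> a | j | BF | SC; P -> a | AB | AD

No ε-productions.
After unit-elimination: S -> a | SPa; F -> a | j | jF | SPa; P -> a | aj | aFF.
TERM: introduce A -> a, B -> j and substitute in every rule of length ≥2.
BIN: F -> SPA becomes F -> SC, C -> PA; P -> AFF becomes P -> AD, D -> FF; S -> SPA becomes S -> SE, E -> PA.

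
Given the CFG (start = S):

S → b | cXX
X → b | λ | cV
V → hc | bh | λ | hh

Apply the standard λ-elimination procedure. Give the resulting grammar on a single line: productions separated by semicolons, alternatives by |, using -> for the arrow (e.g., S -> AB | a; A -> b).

Nullable set: {V, X}.
S -> cXX: X, X nullable, giving c | cX | cXX.
Drop V -> λ.
Drop X -> λ.
X -> cV: V nullable, giving c | cV.
Unchanged (no nullable symbols): S -> b; V -> bh; V -> hc; V -> hh; X -> b.

S -> b | c | cX | cXX; V -> bh | hc | hh; X -> b | c | cV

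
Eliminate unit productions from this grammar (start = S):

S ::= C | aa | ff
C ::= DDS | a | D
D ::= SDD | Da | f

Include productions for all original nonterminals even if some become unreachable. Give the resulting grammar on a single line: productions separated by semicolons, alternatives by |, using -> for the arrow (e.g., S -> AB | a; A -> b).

S -> a | f | Da | aa | ff | DDS | SDD; C -> a | f | Da | DDS | SDD; D -> f | Da | SDD

Unit productions: C->D, S->C.
Unit pairs (A ⇒* B via units): (C,D), (S,C), (S,D).
S: inherits non-unit rules of {C, D, S} → DDS | Da | SDD | a | aa | f | ff.
C: inherits non-unit rules of {C, D} → DDS | Da | SDD | a | f.
D: inherits non-unit rules of {D} → Da | SDD | f.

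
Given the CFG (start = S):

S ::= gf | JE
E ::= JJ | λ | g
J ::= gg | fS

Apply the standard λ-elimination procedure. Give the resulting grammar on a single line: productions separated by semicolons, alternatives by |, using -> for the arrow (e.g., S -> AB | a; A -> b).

Nullable set: {E}.
S -> JE: E nullable, giving J | JE.
Drop E -> λ.
Unchanged (no nullable symbols): S -> gf; E -> JJ; E -> g; J -> fS; J -> gg.

S -> J | JE | gf; E -> g | JJ; J -> fS | gg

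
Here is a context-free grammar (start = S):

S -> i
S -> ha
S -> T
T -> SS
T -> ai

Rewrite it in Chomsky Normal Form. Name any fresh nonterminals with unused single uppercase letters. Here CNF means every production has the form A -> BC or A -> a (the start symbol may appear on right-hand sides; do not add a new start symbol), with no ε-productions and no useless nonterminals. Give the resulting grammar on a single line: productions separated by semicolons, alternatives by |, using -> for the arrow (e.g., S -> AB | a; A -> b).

S -> i | AB | CA | SS; A -> a; B -> i; C -> h

No ε-productions.
After unit-elimination: S -> i | SS | ai | ha; T -> SS | ai.
TERM: introduce A -> a, C -> h, B -> i and substitute in every rule of length ≥2.
Drop unreachable/unproductive: T.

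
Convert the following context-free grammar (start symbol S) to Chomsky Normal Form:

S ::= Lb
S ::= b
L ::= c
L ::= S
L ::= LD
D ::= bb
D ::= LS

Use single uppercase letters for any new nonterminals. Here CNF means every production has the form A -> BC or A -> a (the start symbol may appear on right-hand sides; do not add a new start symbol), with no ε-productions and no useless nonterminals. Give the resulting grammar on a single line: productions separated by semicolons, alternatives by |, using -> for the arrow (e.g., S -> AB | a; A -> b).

No ε-productions.
After unit-elimination: S -> b | Lb; D -> LS | bb; L -> b | c | LD | Lb.
TERM: introduce A -> b and substitute in every rule of length ≥2.

S -> b | LA; A -> b; D -> AA | LS; L -> b | c | LA | LD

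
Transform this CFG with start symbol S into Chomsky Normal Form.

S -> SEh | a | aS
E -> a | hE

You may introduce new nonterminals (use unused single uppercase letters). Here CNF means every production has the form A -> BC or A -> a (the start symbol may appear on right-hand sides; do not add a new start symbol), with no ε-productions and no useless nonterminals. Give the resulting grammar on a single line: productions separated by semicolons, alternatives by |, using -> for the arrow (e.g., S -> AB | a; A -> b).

S -> a | BS | SC; A -> h; B -> a; C -> EA; E -> a | AE

No ε-productions.
No unit productions to eliminate.
TERM: introduce B -> a, A -> h and substitute in every rule of length ≥2.
BIN: S -> SEA becomes S -> SC, C -> EA.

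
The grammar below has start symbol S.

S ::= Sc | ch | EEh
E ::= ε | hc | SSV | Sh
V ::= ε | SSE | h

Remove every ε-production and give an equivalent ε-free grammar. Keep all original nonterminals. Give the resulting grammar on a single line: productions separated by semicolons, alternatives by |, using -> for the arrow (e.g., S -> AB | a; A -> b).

Nullable set: {E, V}.
S -> EEh: E, E nullable, giving EEh | Eh | h.
Drop E -> ε.
E -> SSV: V nullable, giving SS | SSV.
Drop V -> ε.
V -> SSE: E nullable, giving SS | SSE.
Unchanged (no nullable symbols): S -> Sc; S -> ch; E -> Sh; E -> hc; V -> h.

S -> h | Eh | Sc | ch | EEh; E -> SS | Sh | hc | SSV; V -> h | SS | SSE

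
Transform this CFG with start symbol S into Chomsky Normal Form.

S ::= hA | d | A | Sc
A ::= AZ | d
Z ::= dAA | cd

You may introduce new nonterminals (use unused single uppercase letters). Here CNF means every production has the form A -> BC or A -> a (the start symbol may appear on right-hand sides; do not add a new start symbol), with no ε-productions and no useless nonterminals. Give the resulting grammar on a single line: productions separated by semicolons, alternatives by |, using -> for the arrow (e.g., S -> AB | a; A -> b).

S -> d | AZ | CA | SB; A -> d | AZ; B -> c; C -> h; D -> d; E -> AA; Z -> BD | DE

No ε-productions.
After unit-elimination: S -> d | AZ | Sc | hA; A -> d | AZ; Z -> cd | dAA.
TERM: introduce B -> c, D -> d, C -> h and substitute in every rule of length ≥2.
BIN: Z -> DAA becomes Z -> DE, E -> AA.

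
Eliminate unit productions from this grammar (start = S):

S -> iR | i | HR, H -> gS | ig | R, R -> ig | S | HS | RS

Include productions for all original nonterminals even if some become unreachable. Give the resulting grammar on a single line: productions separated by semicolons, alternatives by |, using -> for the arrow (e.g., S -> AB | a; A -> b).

S -> i | HR | iR; H -> i | HR | HS | RS | gS | iR | ig; R -> i | HR | HS | RS | iR | ig

Unit productions: H->R, R->S.
Unit pairs (A ⇒* B via units): (H,R), (H,S), (R,S).
S: inherits non-unit rules of {S} → HR | i | iR.
H: inherits non-unit rules of {H, R, S} → HR | HS | RS | gS | i | iR | ig.
R: inherits non-unit rules of {R, S} → HR | HS | RS | i | iR | ig.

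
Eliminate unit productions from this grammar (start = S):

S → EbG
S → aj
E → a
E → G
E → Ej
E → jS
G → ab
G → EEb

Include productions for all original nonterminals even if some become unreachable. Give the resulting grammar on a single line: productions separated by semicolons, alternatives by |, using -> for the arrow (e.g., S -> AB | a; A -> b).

Unit productions: E->G.
Unit pairs (A ⇒* B via units): (E,G).
S: inherits non-unit rules of {S} → EbG | aj.
E: inherits non-unit rules of {E, G} → EEb | Ej | a | ab | jS.
G: inherits non-unit rules of {G} → EEb | ab.

S -> aj | EbG; E -> a | Ej | ab | jS | EEb; G -> ab | EEb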